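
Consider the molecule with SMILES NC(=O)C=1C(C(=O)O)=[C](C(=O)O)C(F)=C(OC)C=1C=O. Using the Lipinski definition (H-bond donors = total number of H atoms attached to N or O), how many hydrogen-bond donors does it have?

Donors: find every N or O and count the H atoms it carries.
  atom 1 (N): bond orders sum to 1 → 2 H
  atom 3 (O): bond orders sum to 2 → 0 H
  atom 7 (O): bond orders sum to 2 → 0 H
  atom 8 (O): bond orders sum to 1 → 1 H
  atom 11 (O): bond orders sum to 2 → 0 H
  atom 12 (O): bond orders sum to 1 → 1 H
  atom 16 (O): bond orders sum to 2 → 0 H
  atom 20 (O): bond orders sum to 2 → 0 H
Lipinski HBD = 4.

4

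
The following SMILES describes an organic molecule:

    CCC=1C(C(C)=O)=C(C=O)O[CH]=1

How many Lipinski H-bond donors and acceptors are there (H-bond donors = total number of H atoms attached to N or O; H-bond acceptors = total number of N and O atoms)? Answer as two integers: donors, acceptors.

0, 3

Donors: find every N or O and count the H atoms it carries.
  atom 7 (O): bond orders sum to 2 → 0 H
  atom 10 (O): bond orders sum to 2 → 0 H
  atom 11 (O): bond orders sum to 2 → 0 H
Lipinski HBD = 0.
Acceptors: N atoms = 0, O atoms = 3 → HBA = 3.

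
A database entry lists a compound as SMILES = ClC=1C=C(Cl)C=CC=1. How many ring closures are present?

1

In SMILES, each pair of matching ring-closure digits denotes one ring-closing bond; the number of such bonds equals the number of independent rings.
Ring-closure bonds here: 1.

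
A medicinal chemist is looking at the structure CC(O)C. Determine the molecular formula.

C3H8O

Walk through each heavy atom and fill implicit hydrogens from standard valence (C 4, N 3, O 2, S 2, halogen 1):
  atom 1: C, bond orders sum to 1 (valence 4) → 3 H
  atom 2: C, bond orders sum to 3 (valence 4) → 1 H
  atom 3: O, bond orders sum to 1 (valence 2) → 1 H
  atom 4: C, bond orders sum to 1 (valence 4) → 3 H
Totals → C:3, H:8, O:1.
In Hill order: C3H8O.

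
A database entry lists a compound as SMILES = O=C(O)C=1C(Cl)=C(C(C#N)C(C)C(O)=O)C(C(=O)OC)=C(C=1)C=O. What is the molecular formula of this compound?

C15H12ClNO7

Walk through each heavy atom and fill implicit hydrogens from standard valence (C 4, N 3, O 2, S 2, halogen 1):
  atom 1: O, bond orders sum to 2 (valence 2) → 0 H
  atom 2: C, bond orders sum to 4 (valence 4) → 0 H
  atom 3: O, bond orders sum to 1 (valence 2) → 1 H
  atom 4: C, bond orders sum to 4 (valence 4) → 0 H
  atom 5: C, bond orders sum to 4 (valence 4) → 0 H
  atom 6: Cl (halogen, monovalent) → 0 H
  atom 7: C, bond orders sum to 4 (valence 4) → 0 H
  atom 8: C, bond orders sum to 3 (valence 4) → 1 H
  atom 9: C, bond orders sum to 4 (valence 4) → 0 H
  atom 10: N, bond orders sum to 3 (valence 3) → 0 H
  atom 11: C, bond orders sum to 3 (valence 4) → 1 H
  atom 12: C, bond orders sum to 1 (valence 4) → 3 H
  atom 13: C, bond orders sum to 4 (valence 4) → 0 H
  atom 14: O, bond orders sum to 1 (valence 2) → 1 H
  atom 15: O, bond orders sum to 2 (valence 2) → 0 H
  atom 16: C, bond orders sum to 4 (valence 4) → 0 H
  atom 17: C, bond orders sum to 4 (valence 4) → 0 H
  atom 18: O, bond orders sum to 2 (valence 2) → 0 H
  atom 19: O, bond orders sum to 2 (valence 2) → 0 H
  atom 20: C, bond orders sum to 1 (valence 4) → 3 H
  atom 21: C, bond orders sum to 4 (valence 4) → 0 H
  atom 22: C, bond orders sum to 3 (valence 4) → 1 H
  atom 23: C, bond orders sum to 3 (valence 4) → 1 H
  atom 24: O, bond orders sum to 2 (valence 2) → 0 H
Totals → C:15, H:12, Cl:1, N:1, O:7.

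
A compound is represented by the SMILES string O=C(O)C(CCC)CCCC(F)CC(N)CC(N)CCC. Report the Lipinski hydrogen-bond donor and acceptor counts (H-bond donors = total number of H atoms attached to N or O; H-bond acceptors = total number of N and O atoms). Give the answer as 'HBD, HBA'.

5, 4

Donors: find every N or O and count the H atoms it carries.
  atom 1 (O): bond orders sum to 2 → 0 H
  atom 3 (O): bond orders sum to 1 → 1 H
  atom 15 (N): bond orders sum to 1 → 2 H
  atom 18 (N): bond orders sum to 1 → 2 H
Lipinski HBD = 5.
Acceptors: N atoms = 2, O atoms = 2 → HBA = 4.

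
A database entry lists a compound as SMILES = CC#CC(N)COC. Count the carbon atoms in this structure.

6

Count every carbon token in the SMILES (each C, including those in ring-closure positions and inside branches).
Carbon count: 6.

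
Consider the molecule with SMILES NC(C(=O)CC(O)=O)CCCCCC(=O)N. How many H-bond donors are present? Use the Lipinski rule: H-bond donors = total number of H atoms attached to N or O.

5

Donors: find every N or O and count the H atoms it carries.
  atom 1 (N): bond orders sum to 1 → 2 H
  atom 4 (O): bond orders sum to 2 → 0 H
  atom 7 (O): bond orders sum to 1 → 1 H
  atom 8 (O): bond orders sum to 2 → 0 H
  atom 15 (O): bond orders sum to 2 → 0 H
  atom 16 (N): bond orders sum to 1 → 2 H
Lipinski HBD = 5.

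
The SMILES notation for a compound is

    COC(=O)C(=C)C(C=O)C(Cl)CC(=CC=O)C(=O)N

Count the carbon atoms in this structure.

Count every carbon token in the SMILES (each C, including those in ring-closure positions and inside branches).
Carbon count: 12.

12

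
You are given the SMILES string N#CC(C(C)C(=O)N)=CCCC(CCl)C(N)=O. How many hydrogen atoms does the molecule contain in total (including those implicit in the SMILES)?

Walk through each heavy atom and fill implicit hydrogens from standard valence (C 4, N 3, O 2, S 2, halogen 1):
  atom 1: N, bond orders sum to 3 (valence 3) → 0 H
  atom 2: C, bond orders sum to 4 (valence 4) → 0 H
  atom 3: C, bond orders sum to 4 (valence 4) → 0 H
  atom 4: C, bond orders sum to 3 (valence 4) → 1 H
  atom 5: C, bond orders sum to 1 (valence 4) → 3 H
  atom 6: C, bond orders sum to 4 (valence 4) → 0 H
  atom 7: O, bond orders sum to 2 (valence 2) → 0 H
  atom 8: N, bond orders sum to 1 (valence 3) → 2 H
  atom 9: C, bond orders sum to 3 (valence 4) → 1 H
  atom 10: C, bond orders sum to 2 (valence 4) → 2 H
  atom 11: C, bond orders sum to 2 (valence 4) → 2 H
  atom 12: C, bond orders sum to 3 (valence 4) → 1 H
  atom 13: C, bond orders sum to 2 (valence 4) → 2 H
  atom 14: Cl (halogen, monovalent) → 0 H
  atom 15: C, bond orders sum to 4 (valence 4) → 0 H
  atom 16: N, bond orders sum to 1 (valence 3) → 2 H
  atom 17: O, bond orders sum to 2 (valence 2) → 0 H
Total hydrogens: 16.

16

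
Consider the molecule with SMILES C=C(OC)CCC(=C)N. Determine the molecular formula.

C7H13NO

Walk through each heavy atom and fill implicit hydrogens from standard valence (C 4, N 3, O 2, S 2, halogen 1):
  atom 1: C, bond orders sum to 2 (valence 4) → 2 H
  atom 2: C, bond orders sum to 4 (valence 4) → 0 H
  atom 3: O, bond orders sum to 2 (valence 2) → 0 H
  atom 4: C, bond orders sum to 1 (valence 4) → 3 H
  atom 5: C, bond orders sum to 2 (valence 4) → 2 H
  atom 6: C, bond orders sum to 2 (valence 4) → 2 H
  atom 7: C, bond orders sum to 4 (valence 4) → 0 H
  atom 8: C, bond orders sum to 2 (valence 4) → 2 H
  atom 9: N, bond orders sum to 1 (valence 3) → 2 H
Totals → C:7, H:13, N:1, O:1.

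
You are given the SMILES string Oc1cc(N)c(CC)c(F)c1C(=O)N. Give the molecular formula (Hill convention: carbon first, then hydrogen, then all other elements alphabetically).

Walk through each heavy atom and fill implicit hydrogens from standard valence (C 4, N 3, O 2, S 2, halogen 1); for lowercase aromatic atoms, an aromatic c carries 1 H when it has two neighbours and 0 H with three, and aromatic n carries 0 H:
  atom 1: O, bond orders sum to 1 (valence 2) → 1 H
  atom 2: aromatic c, 3 neighbours → 0 H
  atom 3: aromatic c, 2 neighbours → 1 H
  atom 4: aromatic c, 3 neighbours → 0 H
  atom 5: N, bond orders sum to 1 (valence 3) → 2 H
  atom 6: aromatic c, 3 neighbours → 0 H
  atom 7: C, bond orders sum to 2 (valence 4) → 2 H
  atom 8: C, bond orders sum to 1 (valence 4) → 3 H
  atom 9: aromatic c, 3 neighbours → 0 H
  atom 10: F (halogen, monovalent) → 0 H
  atom 11: aromatic c, 3 neighbours → 0 H
  atom 12: C, bond orders sum to 4 (valence 4) → 0 H
  atom 13: O, bond orders sum to 2 (valence 2) → 0 H
  atom 14: N, bond orders sum to 1 (valence 3) → 2 H
Totals → C:9, H:11, F:1, N:2, O:2.
In Hill order: C9H11FN2O2.

C9H11FN2O2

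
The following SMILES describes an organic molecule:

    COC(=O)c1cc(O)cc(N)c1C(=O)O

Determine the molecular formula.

C9H9NO5

Walk through each heavy atom and fill implicit hydrogens from standard valence (C 4, N 3, O 2, S 2, halogen 1); for lowercase aromatic atoms, an aromatic c carries 1 H when it has two neighbours and 0 H with three, and aromatic n carries 0 H:
  atom 1: C, bond orders sum to 1 (valence 4) → 3 H
  atom 2: O, bond orders sum to 2 (valence 2) → 0 H
  atom 3: C, bond orders sum to 4 (valence 4) → 0 H
  atom 4: O, bond orders sum to 2 (valence 2) → 0 H
  atom 5: aromatic c, 3 neighbours → 0 H
  atom 6: aromatic c, 2 neighbours → 1 H
  atom 7: aromatic c, 3 neighbours → 0 H
  atom 8: O, bond orders sum to 1 (valence 2) → 1 H
  atom 9: aromatic c, 2 neighbours → 1 H
  atom 10: aromatic c, 3 neighbours → 0 H
  atom 11: N, bond orders sum to 1 (valence 3) → 2 H
  atom 12: aromatic c, 3 neighbours → 0 H
  atom 13: C, bond orders sum to 4 (valence 4) → 0 H
  atom 14: O, bond orders sum to 2 (valence 2) → 0 H
  atom 15: O, bond orders sum to 1 (valence 2) → 1 H
Totals → C:9, H:9, N:1, O:5.
In Hill order: C9H9NO5.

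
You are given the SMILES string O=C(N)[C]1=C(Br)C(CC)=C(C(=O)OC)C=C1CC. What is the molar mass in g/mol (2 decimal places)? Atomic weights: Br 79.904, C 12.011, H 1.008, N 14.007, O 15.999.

First, the molecular formula is C13H16BrNO3 (counting implicit H from valence).
  Br: 1 × 79.904 = 79.904
  C: 13 × 12.011 = 156.143
  H: 16 × 1.008 = 16.128
  N: 1 × 14.007 = 14.007
  O: 3 × 15.999 = 47.997
Sum: 1×79.904 + 13×12.011 + 16×1.008 + 1×14.007 + 3×15.999 = 314.179 → 314.18 g/mol.

314.18 g/mol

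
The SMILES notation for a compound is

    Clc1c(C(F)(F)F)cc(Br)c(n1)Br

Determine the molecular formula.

Walk through each heavy atom and fill implicit hydrogens from standard valence (C 4, N 3, O 2, S 2, halogen 1); for lowercase aromatic atoms, an aromatic c carries 1 H when it has two neighbours and 0 H with three, and aromatic n carries 0 H:
  atom 1: Cl (halogen, monovalent) → 0 H
  atom 2: aromatic c, 3 neighbours → 0 H
  atom 3: aromatic c, 3 neighbours → 0 H
  atom 4: C, bond orders sum to 4 (valence 4) → 0 H
  atom 5: F (halogen, monovalent) → 0 H
  atom 6: F (halogen, monovalent) → 0 H
  atom 7: F (halogen, monovalent) → 0 H
  atom 8: aromatic c, 2 neighbours → 1 H
  atom 9: aromatic c, 3 neighbours → 0 H
  atom 10: Br (halogen, monovalent) → 0 H
  atom 11: aromatic c, 3 neighbours → 0 H
  atom 12: aromatic n, 2 neighbours → 0 H
  atom 13: Br (halogen, monovalent) → 0 H
Totals → C:6, H:1, Br:2, Cl:1, F:3, N:1.
In Hill order: C6HBr2ClF3N.

C6HBr2ClF3N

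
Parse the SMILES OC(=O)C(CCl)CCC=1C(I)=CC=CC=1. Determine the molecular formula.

Walk through each heavy atom and fill implicit hydrogens from standard valence (C 4, N 3, O 2, S 2, halogen 1):
  atom 1: O, bond orders sum to 1 (valence 2) → 1 H
  atom 2: C, bond orders sum to 4 (valence 4) → 0 H
  atom 3: O, bond orders sum to 2 (valence 2) → 0 H
  atom 4: C, bond orders sum to 3 (valence 4) → 1 H
  atom 5: C, bond orders sum to 2 (valence 4) → 2 H
  atom 6: Cl (halogen, monovalent) → 0 H
  atom 7: C, bond orders sum to 2 (valence 4) → 2 H
  atom 8: C, bond orders sum to 2 (valence 4) → 2 H
  atom 9: C, bond orders sum to 4 (valence 4) → 0 H
  atom 10: C, bond orders sum to 4 (valence 4) → 0 H
  atom 11: I (halogen, monovalent) → 0 H
  atom 12: C, bond orders sum to 3 (valence 4) → 1 H
  atom 13: C, bond orders sum to 3 (valence 4) → 1 H
  atom 14: C, bond orders sum to 3 (valence 4) → 1 H
  atom 15: C, bond orders sum to 3 (valence 4) → 1 H
Totals → C:11, H:12, Cl:1, I:1, O:2.

C11H12ClIO2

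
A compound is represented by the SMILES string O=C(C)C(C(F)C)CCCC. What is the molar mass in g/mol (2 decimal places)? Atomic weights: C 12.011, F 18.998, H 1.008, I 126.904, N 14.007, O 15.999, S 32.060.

First, the molecular formula is C9H17FO (counting implicit H from valence).
  C: 9 × 12.011 = 108.099
  F: 1 × 18.998 = 18.998
  H: 17 × 1.008 = 17.136
  O: 1 × 15.999 = 15.999
Sum: 9×12.011 + 1×18.998 + 17×1.008 + 1×15.999 = 160.232 → 160.23 g/mol.

160.23 g/mol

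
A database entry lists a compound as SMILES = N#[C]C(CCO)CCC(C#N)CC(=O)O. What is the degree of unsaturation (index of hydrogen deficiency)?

Degree of unsaturation = (number of rings) + (number of π bonds).
Ring closures in the SMILES: 0.
π bonds: 1 double bond (each 1 DoU), 2 triple bonds (each 2 DoU) → 5 DoU from unsaturation.
Total DoU = 0 + 5 = 5.

5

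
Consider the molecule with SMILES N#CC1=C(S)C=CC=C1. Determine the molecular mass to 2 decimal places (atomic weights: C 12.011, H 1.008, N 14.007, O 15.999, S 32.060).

First, the molecular formula is C7H5NS (counting implicit H from valence).
  C: 7 × 12.011 = 84.077
  H: 5 × 1.008 = 5.040
  N: 1 × 14.007 = 14.007
  S: 1 × 32.060 = 32.060
Sum: 7×12.011 + 5×1.008 + 1×14.007 + 1×32.060 = 135.184 → 135.18 g/mol.

135.18 g/mol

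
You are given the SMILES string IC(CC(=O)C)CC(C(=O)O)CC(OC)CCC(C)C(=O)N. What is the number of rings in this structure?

0

In SMILES, each pair of matching ring-closure digits denotes one ring-closing bond; the number of such bonds equals the number of independent rings.
Ring-closure bonds here: 0.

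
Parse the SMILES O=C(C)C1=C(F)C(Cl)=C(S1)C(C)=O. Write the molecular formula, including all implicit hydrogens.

Walk through each heavy atom and fill implicit hydrogens from standard valence (C 4, N 3, O 2, S 2, halogen 1):
  atom 1: O, bond orders sum to 2 (valence 2) → 0 H
  atom 2: C, bond orders sum to 4 (valence 4) → 0 H
  atom 3: C, bond orders sum to 1 (valence 4) → 3 H
  atom 4: C, bond orders sum to 4 (valence 4) → 0 H
  atom 5: C, bond orders sum to 4 (valence 4) → 0 H
  atom 6: F (halogen, monovalent) → 0 H
  atom 7: C, bond orders sum to 4 (valence 4) → 0 H
  atom 8: Cl (halogen, monovalent) → 0 H
  atom 9: C, bond orders sum to 4 (valence 4) → 0 H
  atom 10: S, bond orders sum to 2 (valence 2) → 0 H
  atom 11: C, bond orders sum to 4 (valence 4) → 0 H
  atom 12: C, bond orders sum to 1 (valence 4) → 3 H
  atom 13: O, bond orders sum to 2 (valence 2) → 0 H
Totals → C:8, H:6, Cl:1, F:1, O:2, S:1.

C8H6ClFO2S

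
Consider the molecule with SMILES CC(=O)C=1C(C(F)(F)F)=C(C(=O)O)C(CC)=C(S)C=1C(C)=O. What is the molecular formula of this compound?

C14H13F3O4S

Walk through each heavy atom and fill implicit hydrogens from standard valence (C 4, N 3, O 2, S 2, halogen 1):
  atom 1: C, bond orders sum to 1 (valence 4) → 3 H
  atom 2: C, bond orders sum to 4 (valence 4) → 0 H
  atom 3: O, bond orders sum to 2 (valence 2) → 0 H
  atom 4: C, bond orders sum to 4 (valence 4) → 0 H
  atom 5: C, bond orders sum to 4 (valence 4) → 0 H
  atom 6: C, bond orders sum to 4 (valence 4) → 0 H
  atom 7: F (halogen, monovalent) → 0 H
  atom 8: F (halogen, monovalent) → 0 H
  atom 9: F (halogen, monovalent) → 0 H
  atom 10: C, bond orders sum to 4 (valence 4) → 0 H
  atom 11: C, bond orders sum to 4 (valence 4) → 0 H
  atom 12: O, bond orders sum to 2 (valence 2) → 0 H
  atom 13: O, bond orders sum to 1 (valence 2) → 1 H
  atom 14: C, bond orders sum to 4 (valence 4) → 0 H
  atom 15: C, bond orders sum to 2 (valence 4) → 2 H
  atom 16: C, bond orders sum to 1 (valence 4) → 3 H
  atom 17: C, bond orders sum to 4 (valence 4) → 0 H
  atom 18: S, bond orders sum to 1 (valence 2) → 1 H
  atom 19: C, bond orders sum to 4 (valence 4) → 0 H
  atom 20: C, bond orders sum to 4 (valence 4) → 0 H
  atom 21: C, bond orders sum to 1 (valence 4) → 3 H
  atom 22: O, bond orders sum to 2 (valence 2) → 0 H
Totals → C:14, H:13, F:3, O:4, S:1.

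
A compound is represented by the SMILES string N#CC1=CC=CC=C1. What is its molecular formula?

C7H5N

Walk through each heavy atom and fill implicit hydrogens from standard valence (C 4, N 3, O 2, S 2, halogen 1):
  atom 1: N, bond orders sum to 3 (valence 3) → 0 H
  atom 2: C, bond orders sum to 4 (valence 4) → 0 H
  atom 3: C, bond orders sum to 4 (valence 4) → 0 H
  atom 4: C, bond orders sum to 3 (valence 4) → 1 H
  atom 5: C, bond orders sum to 3 (valence 4) → 1 H
  atom 6: C, bond orders sum to 3 (valence 4) → 1 H
  atom 7: C, bond orders sum to 3 (valence 4) → 1 H
  atom 8: C, bond orders sum to 3 (valence 4) → 1 H
Totals → C:7, H:5, N:1.
In Hill order: C7H5N.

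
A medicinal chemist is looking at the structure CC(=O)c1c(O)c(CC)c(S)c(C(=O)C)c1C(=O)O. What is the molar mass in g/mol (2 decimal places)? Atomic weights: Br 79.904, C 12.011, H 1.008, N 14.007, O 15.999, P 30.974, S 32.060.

282.31 g/mol

First, the molecular formula is C13H14O5S (counting implicit H from valence).
  C: 13 × 12.011 = 156.143
  H: 14 × 1.008 = 14.112
  O: 5 × 15.999 = 79.995
  S: 1 × 32.060 = 32.060
Sum: 13×12.011 + 14×1.008 + 5×15.999 + 1×32.060 = 282.310 → 282.31 g/mol.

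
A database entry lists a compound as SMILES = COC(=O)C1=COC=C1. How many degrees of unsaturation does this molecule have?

Molecular formula: C6H6O3.
DoU = (2C + 2 + N − H − X) / 2, where X is the halogen count and O/S are ignored.
    = (2·6 + 2 + 0 − 6 − 0) / 2 = 8 / 2 = 4.

4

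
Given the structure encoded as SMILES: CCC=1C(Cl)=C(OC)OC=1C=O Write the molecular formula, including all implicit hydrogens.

C8H9ClO3

Walk through each heavy atom and fill implicit hydrogens from standard valence (C 4, N 3, O 2, S 2, halogen 1):
  atom 1: C, bond orders sum to 1 (valence 4) → 3 H
  atom 2: C, bond orders sum to 2 (valence 4) → 2 H
  atom 3: C, bond orders sum to 4 (valence 4) → 0 H
  atom 4: C, bond orders sum to 4 (valence 4) → 0 H
  atom 5: Cl (halogen, monovalent) → 0 H
  atom 6: C, bond orders sum to 4 (valence 4) → 0 H
  atom 7: O, bond orders sum to 2 (valence 2) → 0 H
  atom 8: C, bond orders sum to 1 (valence 4) → 3 H
  atom 9: O, bond orders sum to 2 (valence 2) → 0 H
  atom 10: C, bond orders sum to 4 (valence 4) → 0 H
  atom 11: C, bond orders sum to 3 (valence 4) → 1 H
  atom 12: O, bond orders sum to 2 (valence 2) → 0 H
Totals → C:8, H:9, Cl:1, O:3.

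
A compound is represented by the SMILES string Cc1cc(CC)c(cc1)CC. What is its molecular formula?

Walk through each heavy atom and fill implicit hydrogens from standard valence (C 4, N 3, O 2, S 2, halogen 1); for lowercase aromatic atoms, an aromatic c carries 1 H when it has two neighbours and 0 H with three, and aromatic n carries 0 H:
  atom 1: C, bond orders sum to 1 (valence 4) → 3 H
  atom 2: aromatic c, 3 neighbours → 0 H
  atom 3: aromatic c, 2 neighbours → 1 H
  atom 4: aromatic c, 3 neighbours → 0 H
  atom 5: C, bond orders sum to 2 (valence 4) → 2 H
  atom 6: C, bond orders sum to 1 (valence 4) → 3 H
  atom 7: aromatic c, 3 neighbours → 0 H
  atom 8: aromatic c, 2 neighbours → 1 H
  atom 9: aromatic c, 2 neighbours → 1 H
  atom 10: C, bond orders sum to 2 (valence 4) → 2 H
  atom 11: C, bond orders sum to 1 (valence 4) → 3 H
Totals → C:11, H:16.
In Hill order: C11H16.

C11H16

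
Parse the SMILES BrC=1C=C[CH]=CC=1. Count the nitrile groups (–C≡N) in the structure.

0

Scan the SMILES for the nitrile motif — none present.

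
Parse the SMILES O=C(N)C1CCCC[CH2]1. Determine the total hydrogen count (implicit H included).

13

Walk through each heavy atom and fill implicit hydrogens from standard valence (C 4, N 3, O 2, S 2, halogen 1):
  atom 1: O, bond orders sum to 2 (valence 2) → 0 H
  atom 2: C, bond orders sum to 4 (valence 4) → 0 H
  atom 3: N, bond orders sum to 1 (valence 3) → 2 H
  atom 4: C, bond orders sum to 3 (valence 4) → 1 H
  atom 5: C, bond orders sum to 2 (valence 4) → 2 H
  atom 6: C, bond orders sum to 2 (valence 4) → 2 H
  atom 7: C, bond orders sum to 2 (valence 4) → 2 H
  atom 8: C, bond orders sum to 2 (valence 4) → 2 H
  atom 9: C with explicit H count 2
Total hydrogens: 13.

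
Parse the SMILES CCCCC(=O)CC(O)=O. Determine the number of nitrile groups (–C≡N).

Scan the SMILES for the nitrile motif — none present.
Groups that are present: 1 carboxylic acid, 1 ketone.

0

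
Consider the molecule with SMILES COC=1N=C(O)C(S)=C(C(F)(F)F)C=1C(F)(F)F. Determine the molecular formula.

Walk through each heavy atom and fill implicit hydrogens from standard valence (C 4, N 3, O 2, S 2, halogen 1):
  atom 1: C, bond orders sum to 1 (valence 4) → 3 H
  atom 2: O, bond orders sum to 2 (valence 2) → 0 H
  atom 3: C, bond orders sum to 4 (valence 4) → 0 H
  atom 4: N, bond orders sum to 3 (valence 3) → 0 H
  atom 5: C, bond orders sum to 4 (valence 4) → 0 H
  atom 6: O, bond orders sum to 1 (valence 2) → 1 H
  atom 7: C, bond orders sum to 4 (valence 4) → 0 H
  atom 8: S, bond orders sum to 1 (valence 2) → 1 H
  atom 9: C, bond orders sum to 4 (valence 4) → 0 H
  atom 10: C, bond orders sum to 4 (valence 4) → 0 H
  atom 11: F (halogen, monovalent) → 0 H
  atom 12: F (halogen, monovalent) → 0 H
  atom 13: F (halogen, monovalent) → 0 H
  atom 14: C, bond orders sum to 4 (valence 4) → 0 H
  atom 15: C, bond orders sum to 4 (valence 4) → 0 H
  atom 16: F (halogen, monovalent) → 0 H
  atom 17: F (halogen, monovalent) → 0 H
  atom 18: F (halogen, monovalent) → 0 H
Totals → C:8, H:5, F:6, N:1, O:2, S:1.
In Hill order: C8H5F6NO2S.

C8H5F6NO2S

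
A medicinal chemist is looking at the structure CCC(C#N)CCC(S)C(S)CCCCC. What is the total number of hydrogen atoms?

Walk through each heavy atom and fill implicit hydrogens from standard valence (C 4, N 3, O 2, S 2, halogen 1):
  atom 1: C, bond orders sum to 1 (valence 4) → 3 H
  atom 2: C, bond orders sum to 2 (valence 4) → 2 H
  atom 3: C, bond orders sum to 3 (valence 4) → 1 H
  atom 4: C, bond orders sum to 4 (valence 4) → 0 H
  atom 5: N, bond orders sum to 3 (valence 3) → 0 H
  atom 6: C, bond orders sum to 2 (valence 4) → 2 H
  atom 7: C, bond orders sum to 2 (valence 4) → 2 H
  atom 8: C, bond orders sum to 3 (valence 4) → 1 H
  atom 9: S, bond orders sum to 1 (valence 2) → 1 H
  atom 10: C, bond orders sum to 3 (valence 4) → 1 H
  atom 11: S, bond orders sum to 1 (valence 2) → 1 H
  atom 12: C, bond orders sum to 2 (valence 4) → 2 H
  atom 13: C, bond orders sum to 2 (valence 4) → 2 H
  atom 14: C, bond orders sum to 2 (valence 4) → 2 H
  atom 15: C, bond orders sum to 2 (valence 4) → 2 H
  atom 16: C, bond orders sum to 1 (valence 4) → 3 H
Total hydrogens: 25.

25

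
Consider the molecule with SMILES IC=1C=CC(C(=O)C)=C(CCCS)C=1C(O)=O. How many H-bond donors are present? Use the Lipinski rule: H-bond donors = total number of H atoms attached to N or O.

1

Donors: find every N or O and count the H atoms it carries.
  atom 7 (O): bond orders sum to 2 → 0 H
  atom 16 (O): bond orders sum to 1 → 1 H
  atom 17 (O): bond orders sum to 2 → 0 H
Lipinski HBD = 1.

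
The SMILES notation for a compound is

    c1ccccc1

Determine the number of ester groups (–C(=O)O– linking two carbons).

Scan the SMILES for the ester motif — none present.

0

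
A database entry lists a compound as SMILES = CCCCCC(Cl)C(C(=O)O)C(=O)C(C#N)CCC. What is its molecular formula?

C14H22ClNO3

Walk through each heavy atom and fill implicit hydrogens from standard valence (C 4, N 3, O 2, S 2, halogen 1):
  atom 1: C, bond orders sum to 1 (valence 4) → 3 H
  atom 2: C, bond orders sum to 2 (valence 4) → 2 H
  atom 3: C, bond orders sum to 2 (valence 4) → 2 H
  atom 4: C, bond orders sum to 2 (valence 4) → 2 H
  atom 5: C, bond orders sum to 2 (valence 4) → 2 H
  atom 6: C, bond orders sum to 3 (valence 4) → 1 H
  atom 7: Cl (halogen, monovalent) → 0 H
  atom 8: C, bond orders sum to 3 (valence 4) → 1 H
  atom 9: C, bond orders sum to 4 (valence 4) → 0 H
  atom 10: O, bond orders sum to 2 (valence 2) → 0 H
  atom 11: O, bond orders sum to 1 (valence 2) → 1 H
  atom 12: C, bond orders sum to 4 (valence 4) → 0 H
  atom 13: O, bond orders sum to 2 (valence 2) → 0 H
  atom 14: C, bond orders sum to 3 (valence 4) → 1 H
  atom 15: C, bond orders sum to 4 (valence 4) → 0 H
  atom 16: N, bond orders sum to 3 (valence 3) → 0 H
  atom 17: C, bond orders sum to 2 (valence 4) → 2 H
  atom 18: C, bond orders sum to 2 (valence 4) → 2 H
  atom 19: C, bond orders sum to 1 (valence 4) → 3 H
Totals → C:14, H:22, Cl:1, N:1, O:3.
In Hill order: C14H22ClNO3.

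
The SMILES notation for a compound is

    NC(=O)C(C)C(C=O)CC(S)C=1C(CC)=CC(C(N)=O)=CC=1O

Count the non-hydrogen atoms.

23

Every atom symbol written in the SMILES (organic subset) is one heavy atom; implicit H are not written.
Heavy atoms by element → C:16, N:2, O:4, S:1.
Total: 23.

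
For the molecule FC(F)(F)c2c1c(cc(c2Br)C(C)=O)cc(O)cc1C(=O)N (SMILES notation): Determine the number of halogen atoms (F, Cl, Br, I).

4

Halogen atoms appear at heavy-atom positions 1, 3, 4, 11 (1×Br, 3×F).
Other groups present: 1 amide, 1 hydroxyl, 1 ketone.
Halogen count: 4.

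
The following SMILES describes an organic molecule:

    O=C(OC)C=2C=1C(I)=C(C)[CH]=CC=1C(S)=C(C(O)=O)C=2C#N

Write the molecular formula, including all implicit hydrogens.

C15H10INO4S

Walk through each heavy atom and fill implicit hydrogens from standard valence (C 4, N 3, O 2, S 2, halogen 1):
  atom 1: O, bond orders sum to 2 (valence 2) → 0 H
  atom 2: C, bond orders sum to 4 (valence 4) → 0 H
  atom 3: O, bond orders sum to 2 (valence 2) → 0 H
  atom 4: C, bond orders sum to 1 (valence 4) → 3 H
  atom 5: C, bond orders sum to 4 (valence 4) → 0 H
  atom 6: C, bond orders sum to 4 (valence 4) → 0 H
  atom 7: C, bond orders sum to 4 (valence 4) → 0 H
  atom 8: I (halogen, monovalent) → 0 H
  atom 9: C, bond orders sum to 4 (valence 4) → 0 H
  atom 10: C, bond orders sum to 1 (valence 4) → 3 H
  atom 11: C with explicit H count 1
  atom 12: C, bond orders sum to 3 (valence 4) → 1 H
  atom 13: C, bond orders sum to 4 (valence 4) → 0 H
  atom 14: C, bond orders sum to 4 (valence 4) → 0 H
  atom 15: S, bond orders sum to 1 (valence 2) → 1 H
  atom 16: C, bond orders sum to 4 (valence 4) → 0 H
  atom 17: C, bond orders sum to 4 (valence 4) → 0 H
  atom 18: O, bond orders sum to 1 (valence 2) → 1 H
  atom 19: O, bond orders sum to 2 (valence 2) → 0 H
  atom 20: C, bond orders sum to 4 (valence 4) → 0 H
  atom 21: C, bond orders sum to 4 (valence 4) → 0 H
  atom 22: N, bond orders sum to 3 (valence 3) → 0 H
Totals → C:15, H:10, I:1, N:1, O:4, S:1.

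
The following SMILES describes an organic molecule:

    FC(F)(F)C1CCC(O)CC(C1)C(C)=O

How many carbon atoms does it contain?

Count every carbon token in the SMILES (each C, including those in ring-closure positions and inside branches).
Carbon count: 10.

10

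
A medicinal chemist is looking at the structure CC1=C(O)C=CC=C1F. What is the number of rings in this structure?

In SMILES, each pair of matching ring-closure digits denotes one ring-closing bond; the number of such bonds equals the number of independent rings.
Ring-closure bonds here: 1.

1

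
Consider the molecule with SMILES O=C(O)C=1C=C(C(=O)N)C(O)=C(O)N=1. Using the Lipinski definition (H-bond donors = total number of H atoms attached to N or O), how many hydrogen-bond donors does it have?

Donors: find every N or O and count the H atoms it carries.
  atom 1 (O): bond orders sum to 2 → 0 H
  atom 3 (O): bond orders sum to 1 → 1 H
  atom 8 (O): bond orders sum to 2 → 0 H
  atom 9 (N): bond orders sum to 1 → 2 H
  atom 11 (O): bond orders sum to 1 → 1 H
  atom 13 (O): bond orders sum to 1 → 1 H
  atom 14 (N): bond orders sum to 3 → 0 H
Lipinski HBD = 5.

5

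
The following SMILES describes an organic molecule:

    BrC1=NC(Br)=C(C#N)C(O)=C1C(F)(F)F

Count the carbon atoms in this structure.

7

Count every carbon token in the SMILES (each C, including those in ring-closure positions and inside branches).
Carbon count: 7.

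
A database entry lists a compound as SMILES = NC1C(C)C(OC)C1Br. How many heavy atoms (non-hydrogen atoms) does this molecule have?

Every atom symbol written in the SMILES (organic subset) is one heavy atom; implicit H are not written.
Heavy atoms by element → Br:1, C:6, N:1, O:1.
Total: 9.

9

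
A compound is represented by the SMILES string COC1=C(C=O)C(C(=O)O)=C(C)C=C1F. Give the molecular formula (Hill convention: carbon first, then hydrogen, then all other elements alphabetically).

Walk through each heavy atom and fill implicit hydrogens from standard valence (C 4, N 3, O 2, S 2, halogen 1):
  atom 1: C, bond orders sum to 1 (valence 4) → 3 H
  atom 2: O, bond orders sum to 2 (valence 2) → 0 H
  atom 3: C, bond orders sum to 4 (valence 4) → 0 H
  atom 4: C, bond orders sum to 4 (valence 4) → 0 H
  atom 5: C, bond orders sum to 3 (valence 4) → 1 H
  atom 6: O, bond orders sum to 2 (valence 2) → 0 H
  atom 7: C, bond orders sum to 4 (valence 4) → 0 H
  atom 8: C, bond orders sum to 4 (valence 4) → 0 H
  atom 9: O, bond orders sum to 2 (valence 2) → 0 H
  atom 10: O, bond orders sum to 1 (valence 2) → 1 H
  atom 11: C, bond orders sum to 4 (valence 4) → 0 H
  atom 12: C, bond orders sum to 1 (valence 4) → 3 H
  atom 13: C, bond orders sum to 3 (valence 4) → 1 H
  atom 14: C, bond orders sum to 4 (valence 4) → 0 H
  atom 15: F (halogen, monovalent) → 0 H
Totals → C:10, H:9, F:1, O:4.

C10H9FO4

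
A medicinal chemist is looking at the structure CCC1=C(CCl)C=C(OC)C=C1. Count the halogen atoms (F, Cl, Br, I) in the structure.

Halogen atoms appear at heavy-atom position 6 (1×Cl).
Other groups present: 1 ether.
Halogen count: 1.

1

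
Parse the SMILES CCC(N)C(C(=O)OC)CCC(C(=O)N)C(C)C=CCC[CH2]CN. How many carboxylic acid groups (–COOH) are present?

Scan the SMILES for the carboxylic acid motif — none present.
Groups that are present: 1 alkene, 1 amide, 1 ester, 2 primary amine.

0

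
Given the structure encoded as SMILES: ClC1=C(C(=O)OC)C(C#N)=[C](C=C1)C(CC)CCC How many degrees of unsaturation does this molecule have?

Degree of unsaturation = (number of rings) + (number of π bonds).
Ring closures in the SMILES: 1.
π bonds: 4 double bonds (each 1 DoU), 1 triple bond (each 2 DoU) → 6 DoU from unsaturation.
Total DoU = 1 + 6 = 7.

7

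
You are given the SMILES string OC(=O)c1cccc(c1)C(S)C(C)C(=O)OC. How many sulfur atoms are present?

1

Scan the SMILES for S atoms (remember two-letter symbols like Cl and Br are single atoms).
Sulfur count: 1.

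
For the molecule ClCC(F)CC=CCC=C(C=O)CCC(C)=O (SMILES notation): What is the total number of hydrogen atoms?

18

Walk through each heavy atom and fill implicit hydrogens from standard valence (C 4, N 3, O 2, S 2, halogen 1):
  atom 1: Cl (halogen, monovalent) → 0 H
  atom 2: C, bond orders sum to 2 (valence 4) → 2 H
  atom 3: C, bond orders sum to 3 (valence 4) → 1 H
  atom 4: F (halogen, monovalent) → 0 H
  atom 5: C, bond orders sum to 2 (valence 4) → 2 H
  atom 6: C, bond orders sum to 3 (valence 4) → 1 H
  atom 7: C, bond orders sum to 3 (valence 4) → 1 H
  atom 8: C, bond orders sum to 2 (valence 4) → 2 H
  atom 9: C, bond orders sum to 3 (valence 4) → 1 H
  atom 10: C, bond orders sum to 4 (valence 4) → 0 H
  atom 11: C, bond orders sum to 3 (valence 4) → 1 H
  atom 12: O, bond orders sum to 2 (valence 2) → 0 H
  atom 13: C, bond orders sum to 2 (valence 4) → 2 H
  atom 14: C, bond orders sum to 2 (valence 4) → 2 H
  atom 15: C, bond orders sum to 4 (valence 4) → 0 H
  atom 16: C, bond orders sum to 1 (valence 4) → 3 H
  atom 17: O, bond orders sum to 2 (valence 2) → 0 H
Total hydrogens: 18.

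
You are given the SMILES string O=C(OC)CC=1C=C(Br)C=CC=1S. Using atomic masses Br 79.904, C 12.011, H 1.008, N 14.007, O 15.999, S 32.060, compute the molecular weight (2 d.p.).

First, the molecular formula is C9H9BrO2S (counting implicit H from valence).
  Br: 1 × 79.904 = 79.904
  C: 9 × 12.011 = 108.099
  H: 9 × 1.008 = 9.072
  O: 2 × 15.999 = 31.998
  S: 1 × 32.060 = 32.060
Sum: 1×79.904 + 9×12.011 + 9×1.008 + 2×15.999 + 1×32.060 = 261.133 → 261.13 g/mol.

261.13 g/mol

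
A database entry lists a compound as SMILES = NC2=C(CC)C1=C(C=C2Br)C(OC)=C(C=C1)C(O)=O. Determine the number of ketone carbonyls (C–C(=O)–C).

Scan the SMILES for the ketone motif — none present.
Groups that are present: 1 carboxylic acid, 1 ether, 1 primary amine.

0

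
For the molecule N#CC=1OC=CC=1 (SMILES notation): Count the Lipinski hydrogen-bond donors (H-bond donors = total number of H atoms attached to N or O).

Donors: find every N or O and count the H atoms it carries.
  atom 1 (N): bond orders sum to 3 → 0 H
  atom 4 (O): bond orders sum to 2 → 0 H
Lipinski HBD = 0.

0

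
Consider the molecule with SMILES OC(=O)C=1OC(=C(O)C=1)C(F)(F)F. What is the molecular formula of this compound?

C6H3F3O4

Walk through each heavy atom and fill implicit hydrogens from standard valence (C 4, N 3, O 2, S 2, halogen 1):
  atom 1: O, bond orders sum to 1 (valence 2) → 1 H
  atom 2: C, bond orders sum to 4 (valence 4) → 0 H
  atom 3: O, bond orders sum to 2 (valence 2) → 0 H
  atom 4: C, bond orders sum to 4 (valence 4) → 0 H
  atom 5: O, bond orders sum to 2 (valence 2) → 0 H
  atom 6: C, bond orders sum to 4 (valence 4) → 0 H
  atom 7: C, bond orders sum to 4 (valence 4) → 0 H
  atom 8: O, bond orders sum to 1 (valence 2) → 1 H
  atom 9: C, bond orders sum to 3 (valence 4) → 1 H
  atom 10: C, bond orders sum to 4 (valence 4) → 0 H
  atom 11: F (halogen, monovalent) → 0 H
  atom 12: F (halogen, monovalent) → 0 H
  atom 13: F (halogen, monovalent) → 0 H
Totals → C:6, H:3, F:3, O:4.
In Hill order: C6H3F3O4.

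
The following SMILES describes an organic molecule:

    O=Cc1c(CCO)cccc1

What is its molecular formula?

C9H10O2

Walk through each heavy atom and fill implicit hydrogens from standard valence (C 4, N 3, O 2, S 2, halogen 1); for lowercase aromatic atoms, an aromatic c carries 1 H when it has two neighbours and 0 H with three, and aromatic n carries 0 H:
  atom 1: O, bond orders sum to 2 (valence 2) → 0 H
  atom 2: C, bond orders sum to 3 (valence 4) → 1 H
  atom 3: aromatic c, 3 neighbours → 0 H
  atom 4: aromatic c, 3 neighbours → 0 H
  atom 5: C, bond orders sum to 2 (valence 4) → 2 H
  atom 6: C, bond orders sum to 2 (valence 4) → 2 H
  atom 7: O, bond orders sum to 1 (valence 2) → 1 H
  atom 8: aromatic c, 2 neighbours → 1 H
  atom 9: aromatic c, 2 neighbours → 1 H
  atom 10: aromatic c, 2 neighbours → 1 H
  atom 11: aromatic c, 2 neighbours → 1 H
Totals → C:9, H:10, O:2.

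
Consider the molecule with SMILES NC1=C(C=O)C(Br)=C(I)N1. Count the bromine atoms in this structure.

1

Scan the SMILES for Br atoms (remember two-letter symbols like Cl and Br are single atoms).
Bromine count: 1.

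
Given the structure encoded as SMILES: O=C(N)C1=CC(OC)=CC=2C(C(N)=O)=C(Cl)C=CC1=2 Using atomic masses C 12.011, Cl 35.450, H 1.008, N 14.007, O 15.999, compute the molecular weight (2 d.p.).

278.69 g/mol

First, the molecular formula is C13H11ClN2O3 (counting implicit H from valence).
  C: 13 × 12.011 = 156.143
  Cl: 1 × 35.450 = 35.450
  H: 11 × 1.008 = 11.088
  N: 2 × 14.007 = 28.014
  O: 3 × 15.999 = 47.997
Sum: 13×12.011 + 1×35.450 + 11×1.008 + 2×14.007 + 3×15.999 = 278.692 → 278.69 g/mol.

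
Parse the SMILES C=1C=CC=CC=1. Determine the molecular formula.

C6H6

Walk through each heavy atom and fill implicit hydrogens from standard valence (C 4, N 3, O 2, S 2, halogen 1):
  atom 1: C, bond orders sum to 3 (valence 4) → 1 H
  atom 2: C, bond orders sum to 3 (valence 4) → 1 H
  atom 3: C, bond orders sum to 3 (valence 4) → 1 H
  atom 4: C, bond orders sum to 3 (valence 4) → 1 H
  atom 5: C, bond orders sum to 3 (valence 4) → 1 H
  atom 6: C, bond orders sum to 3 (valence 4) → 1 H
Totals → C:6, H:6.
In Hill order: C6H6.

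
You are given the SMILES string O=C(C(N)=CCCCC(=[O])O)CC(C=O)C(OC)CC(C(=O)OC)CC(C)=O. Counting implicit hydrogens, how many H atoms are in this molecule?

Walk through each heavy atom and fill implicit hydrogens from standard valence (C 4, N 3, O 2, S 2, halogen 1):
  atom 1: O, bond orders sum to 2 (valence 2) → 0 H
  atom 2: C, bond orders sum to 4 (valence 4) → 0 H
  atom 3: C, bond orders sum to 4 (valence 4) → 0 H
  atom 4: N, bond orders sum to 1 (valence 3) → 2 H
  atom 5: C, bond orders sum to 3 (valence 4) → 1 H
  atom 6: C, bond orders sum to 2 (valence 4) → 2 H
  atom 7: C, bond orders sum to 2 (valence 4) → 2 H
  atom 8: C, bond orders sum to 2 (valence 4) → 2 H
  atom 9: C, bond orders sum to 4 (valence 4) → 0 H
  atom 10: O with explicit H count 0
  atom 11: O, bond orders sum to 1 (valence 2) → 1 H
  atom 12: C, bond orders sum to 2 (valence 4) → 2 H
  atom 13: C, bond orders sum to 3 (valence 4) → 1 H
  atom 14: C, bond orders sum to 3 (valence 4) → 1 H
  atom 15: O, bond orders sum to 2 (valence 2) → 0 H
  atom 16: C, bond orders sum to 3 (valence 4) → 1 H
  atom 17: O, bond orders sum to 2 (valence 2) → 0 H
  atom 18: C, bond orders sum to 1 (valence 4) → 3 H
  atom 19: C, bond orders sum to 2 (valence 4) → 2 H
  atom 20: C, bond orders sum to 3 (valence 4) → 1 H
  atom 21: C, bond orders sum to 4 (valence 4) → 0 H
  atom 22: O, bond orders sum to 2 (valence 2) → 0 H
  atom 23: O, bond orders sum to 2 (valence 2) → 0 H
  atom 24: C, bond orders sum to 1 (valence 4) → 3 H
  atom 25: C, bond orders sum to 2 (valence 4) → 2 H
  atom 26: C, bond orders sum to 4 (valence 4) → 0 H
  atom 27: C, bond orders sum to 1 (valence 4) → 3 H
  atom 28: O, bond orders sum to 2 (valence 2) → 0 H
Total hydrogens: 29.

29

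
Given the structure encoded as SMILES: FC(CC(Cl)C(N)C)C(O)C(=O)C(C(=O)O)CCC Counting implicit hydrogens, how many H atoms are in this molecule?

Walk through each heavy atom and fill implicit hydrogens from standard valence (C 4, N 3, O 2, S 2, halogen 1):
  atom 1: F (halogen, monovalent) → 0 H
  atom 2: C, bond orders sum to 3 (valence 4) → 1 H
  atom 3: C, bond orders sum to 2 (valence 4) → 2 H
  atom 4: C, bond orders sum to 3 (valence 4) → 1 H
  atom 5: Cl (halogen, monovalent) → 0 H
  atom 6: C, bond orders sum to 3 (valence 4) → 1 H
  atom 7: N, bond orders sum to 1 (valence 3) → 2 H
  atom 8: C, bond orders sum to 1 (valence 4) → 3 H
  atom 9: C, bond orders sum to 3 (valence 4) → 1 H
  atom 10: O, bond orders sum to 1 (valence 2) → 1 H
  atom 11: C, bond orders sum to 4 (valence 4) → 0 H
  atom 12: O, bond orders sum to 2 (valence 2) → 0 H
  atom 13: C, bond orders sum to 3 (valence 4) → 1 H
  atom 14: C, bond orders sum to 4 (valence 4) → 0 H
  atom 15: O, bond orders sum to 2 (valence 2) → 0 H
  atom 16: O, bond orders sum to 1 (valence 2) → 1 H
  atom 17: C, bond orders sum to 2 (valence 4) → 2 H
  atom 18: C, bond orders sum to 2 (valence 4) → 2 H
  atom 19: C, bond orders sum to 1 (valence 4) → 3 H
Total hydrogens: 21.

21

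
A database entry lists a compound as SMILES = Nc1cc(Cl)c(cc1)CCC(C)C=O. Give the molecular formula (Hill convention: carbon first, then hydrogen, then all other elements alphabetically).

Walk through each heavy atom and fill implicit hydrogens from standard valence (C 4, N 3, O 2, S 2, halogen 1); for lowercase aromatic atoms, an aromatic c carries 1 H when it has two neighbours and 0 H with three, and aromatic n carries 0 H:
  atom 1: N, bond orders sum to 1 (valence 3) → 2 H
  atom 2: aromatic c, 3 neighbours → 0 H
  atom 3: aromatic c, 2 neighbours → 1 H
  atom 4: aromatic c, 3 neighbours → 0 H
  atom 5: Cl (halogen, monovalent) → 0 H
  atom 6: aromatic c, 3 neighbours → 0 H
  atom 7: aromatic c, 2 neighbours → 1 H
  atom 8: aromatic c, 2 neighbours → 1 H
  atom 9: C, bond orders sum to 2 (valence 4) → 2 H
  atom 10: C, bond orders sum to 2 (valence 4) → 2 H
  atom 11: C, bond orders sum to 3 (valence 4) → 1 H
  atom 12: C, bond orders sum to 1 (valence 4) → 3 H
  atom 13: C, bond orders sum to 3 (valence 4) → 1 H
  atom 14: O, bond orders sum to 2 (valence 2) → 0 H
Totals → C:11, H:14, Cl:1, N:1, O:1.
In Hill order: C11H14ClNO.

C11H14ClNO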